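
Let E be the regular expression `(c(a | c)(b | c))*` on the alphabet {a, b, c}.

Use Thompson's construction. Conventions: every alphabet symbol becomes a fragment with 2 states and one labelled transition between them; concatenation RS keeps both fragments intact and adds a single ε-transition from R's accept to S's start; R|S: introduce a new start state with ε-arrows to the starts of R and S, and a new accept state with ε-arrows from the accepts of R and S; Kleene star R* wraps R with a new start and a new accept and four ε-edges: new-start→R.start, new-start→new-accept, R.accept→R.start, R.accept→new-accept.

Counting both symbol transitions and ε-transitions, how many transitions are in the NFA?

19

Per subexpression:
Each of the 5 symbol leaves contributes 1 transition (1 symbol, 0 ε).
  a | c : 6 transitions (2 symbol, 4 ε)
  b | c : 6 transitions (2 symbol, 4 ε)
  c(a | c)(b | c) : 15 transitions (5 symbol, 10 ε)
  (c(a | c)(b | c))* : 19 transitions (5 symbol, 14 ε)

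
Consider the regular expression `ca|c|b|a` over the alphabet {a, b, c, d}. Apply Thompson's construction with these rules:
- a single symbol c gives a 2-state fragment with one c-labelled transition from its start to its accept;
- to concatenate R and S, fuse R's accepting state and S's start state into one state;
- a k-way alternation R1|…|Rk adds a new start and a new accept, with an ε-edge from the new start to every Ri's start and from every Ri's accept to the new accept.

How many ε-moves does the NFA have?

Building bottom-up:
Each of the 5 symbol leaves contributes 0 ε-transitions.
  ca — 0 ε-transitions
  ca|c|b|a — 8 ε-transitions

8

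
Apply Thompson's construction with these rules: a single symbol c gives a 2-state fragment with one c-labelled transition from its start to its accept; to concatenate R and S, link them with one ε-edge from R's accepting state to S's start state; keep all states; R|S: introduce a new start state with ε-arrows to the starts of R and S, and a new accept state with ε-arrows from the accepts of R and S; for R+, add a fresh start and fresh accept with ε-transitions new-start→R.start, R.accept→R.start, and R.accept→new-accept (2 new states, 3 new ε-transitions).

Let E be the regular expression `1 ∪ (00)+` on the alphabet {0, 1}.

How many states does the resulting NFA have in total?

10

Per subexpression:
Each of the 3 symbol leaves contributes a 2-state fragment.
  00 → 4 states
  (00)+ → 6 states
  1 ∪ (00)+ → 10 states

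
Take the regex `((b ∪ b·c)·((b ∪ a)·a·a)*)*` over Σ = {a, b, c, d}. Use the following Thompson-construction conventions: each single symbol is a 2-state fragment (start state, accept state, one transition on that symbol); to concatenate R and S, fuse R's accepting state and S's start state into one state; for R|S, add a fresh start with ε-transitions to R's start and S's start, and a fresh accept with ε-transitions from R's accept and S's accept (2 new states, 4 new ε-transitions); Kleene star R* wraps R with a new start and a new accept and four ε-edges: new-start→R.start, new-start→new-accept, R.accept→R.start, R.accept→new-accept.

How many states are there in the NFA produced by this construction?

18

Bottom-up over the parse tree:
Each of the 7 symbol leaves contributes a 2-state fragment.
  b·c : 3 states
  b ∪ b·c : 7 states
  b ∪ a : 6 states
  (b ∪ a)·a·a : 8 states
  ((b ∪ a)·a·a)* : 10 states
  (b ∪ b·c)·((b ∪ a)·a·a)* : 16 states
  ((b ∪ b·c)·((b ∪ a)·a·a)*)* : 18 states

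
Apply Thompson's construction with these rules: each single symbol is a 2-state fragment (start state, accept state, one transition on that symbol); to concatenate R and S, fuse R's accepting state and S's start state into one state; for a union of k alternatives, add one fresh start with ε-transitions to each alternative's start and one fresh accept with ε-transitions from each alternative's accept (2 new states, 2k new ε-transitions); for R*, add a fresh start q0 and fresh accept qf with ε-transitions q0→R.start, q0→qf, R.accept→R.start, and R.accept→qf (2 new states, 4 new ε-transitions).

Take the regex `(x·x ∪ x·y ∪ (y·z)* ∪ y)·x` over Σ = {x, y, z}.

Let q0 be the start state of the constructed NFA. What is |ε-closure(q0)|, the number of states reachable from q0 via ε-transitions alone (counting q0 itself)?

Work bottom-up. For each fragment F, track |ε-closure(F.start)| and whether F's accept lies in that closure (i.e. whether F accepts ε). A single-symbol fragment has closure size 1 and does not accept ε.
  x·x — same as the first factor's closure: |ε-closure| = 1
  x·y — same as the first factor's closure: |ε-closure| = 1
  y·z — |ε-closure| equals the left operand's closure size = 1 (its accept is not ε-reachable, so the closure stops there)
  (y·z)* — new start has ε-edges to the inner start and to the new accept, so |ε-closure| = 2 + 1 = 3
  x·x ∪ x·y ∪ (y·z)* ∪ y — |ε-closure| = 1 (new start) + (1 + 1 + 3 + 1) + 1 (new accept, since some branch ε-reaches its own accept) = 8
  (x·x ∪ x·y ∪ (y·z)* ∪ y)·x — the left operand accepts ε, so the closure extends into the next operand (the shared merged state is already counted); |ε-closure| = 8 + (1−1) = 8

8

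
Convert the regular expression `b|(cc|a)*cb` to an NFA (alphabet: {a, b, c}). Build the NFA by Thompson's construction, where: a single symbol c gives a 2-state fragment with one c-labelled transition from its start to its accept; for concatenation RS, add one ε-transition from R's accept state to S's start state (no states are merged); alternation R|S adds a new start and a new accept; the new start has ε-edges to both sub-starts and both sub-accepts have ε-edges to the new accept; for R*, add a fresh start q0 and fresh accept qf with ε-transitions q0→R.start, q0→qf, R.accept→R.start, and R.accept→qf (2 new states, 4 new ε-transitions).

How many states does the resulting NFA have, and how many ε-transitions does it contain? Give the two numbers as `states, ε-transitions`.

Per subexpression:
Each of the 6 symbol leaves contributes 2 states and 0 ε-transitions.
  cc — 4 states, 1 ε-transition
  cc|a — 8 states, 5 ε-transitions
  (cc|a)* — 10 states, 9 ε-transitions
  (cc|a)*cb — 14 states, 11 ε-transitions
  b|(cc|a)*cb — 18 states, 15 ε-transitions

18, 15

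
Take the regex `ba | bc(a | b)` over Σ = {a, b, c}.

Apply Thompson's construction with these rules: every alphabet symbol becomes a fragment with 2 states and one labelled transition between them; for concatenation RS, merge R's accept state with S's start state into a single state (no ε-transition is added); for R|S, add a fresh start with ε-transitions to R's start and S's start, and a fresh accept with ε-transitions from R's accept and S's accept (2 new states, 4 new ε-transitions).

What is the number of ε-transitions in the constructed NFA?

8

Per subexpression:
Each of the 6 symbol leaves contributes 0 ε-transitions.
  ba — 0 ε-transitions
  a | b — 4 ε-transitions
  bc(a | b) — 4 ε-transitions
  ba | bc(a | b) — 8 ε-transitions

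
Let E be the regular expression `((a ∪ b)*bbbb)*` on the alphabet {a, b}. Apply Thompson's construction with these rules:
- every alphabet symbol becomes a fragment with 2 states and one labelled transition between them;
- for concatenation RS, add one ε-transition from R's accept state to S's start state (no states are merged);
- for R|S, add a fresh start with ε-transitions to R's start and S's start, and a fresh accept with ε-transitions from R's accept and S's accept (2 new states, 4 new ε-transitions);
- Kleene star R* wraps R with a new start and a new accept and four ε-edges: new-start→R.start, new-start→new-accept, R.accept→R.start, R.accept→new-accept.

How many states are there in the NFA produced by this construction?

18

Bottom-up over the parse tree:
Each of the 6 symbol leaves contributes a 2-state fragment.
  a ∪ b = 6 states
  (a ∪ b)* = 8 states
  (a ∪ b)*bbbb = 16 states
  ((a ∪ b)*bbbb)* = 18 states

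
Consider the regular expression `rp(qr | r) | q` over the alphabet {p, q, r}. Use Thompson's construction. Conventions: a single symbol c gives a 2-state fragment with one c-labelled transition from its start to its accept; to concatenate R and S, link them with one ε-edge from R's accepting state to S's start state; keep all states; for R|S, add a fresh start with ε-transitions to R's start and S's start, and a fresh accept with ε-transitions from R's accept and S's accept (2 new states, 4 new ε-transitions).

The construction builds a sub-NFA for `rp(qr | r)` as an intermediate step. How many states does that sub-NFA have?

12

Fragment for `rp(qr | r)`:
Each of the 5 symbol leaves contributes a 2-state fragment.
  qr — 4 states
  qr | r — 8 states
  rp(qr | r) — 12 states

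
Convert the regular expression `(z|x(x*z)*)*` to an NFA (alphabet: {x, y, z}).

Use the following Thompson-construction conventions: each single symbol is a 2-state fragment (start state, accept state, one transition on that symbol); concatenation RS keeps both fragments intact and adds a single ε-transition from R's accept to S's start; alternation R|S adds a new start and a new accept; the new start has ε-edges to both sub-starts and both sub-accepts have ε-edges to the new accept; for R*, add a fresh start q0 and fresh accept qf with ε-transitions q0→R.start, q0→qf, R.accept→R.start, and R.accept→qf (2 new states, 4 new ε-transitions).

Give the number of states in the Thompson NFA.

By structural recursion:
Each of the 4 symbol leaves contributes a 2-state fragment.
  x* — 4 states
  x*z — 6 states
  (x*z)* — 8 states
  x(x*z)* — 10 states
  z|x(x*z)* — 14 states
  (z|x(x*z)*)* — 16 states

16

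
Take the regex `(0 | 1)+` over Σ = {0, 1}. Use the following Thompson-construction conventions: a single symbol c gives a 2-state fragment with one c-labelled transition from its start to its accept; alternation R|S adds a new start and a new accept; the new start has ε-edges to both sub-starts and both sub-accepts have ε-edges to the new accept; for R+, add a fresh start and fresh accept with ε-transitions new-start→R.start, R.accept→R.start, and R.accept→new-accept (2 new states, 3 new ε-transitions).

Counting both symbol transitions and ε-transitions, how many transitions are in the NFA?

9

By structural recursion:
Each of the 2 symbol leaves contributes 1 transition (1 symbol, 0 ε).
  0 | 1 → 6 transitions (2 symbol, 4 ε)
  (0 | 1)+ → 9 transitions (2 symbol, 7 ε)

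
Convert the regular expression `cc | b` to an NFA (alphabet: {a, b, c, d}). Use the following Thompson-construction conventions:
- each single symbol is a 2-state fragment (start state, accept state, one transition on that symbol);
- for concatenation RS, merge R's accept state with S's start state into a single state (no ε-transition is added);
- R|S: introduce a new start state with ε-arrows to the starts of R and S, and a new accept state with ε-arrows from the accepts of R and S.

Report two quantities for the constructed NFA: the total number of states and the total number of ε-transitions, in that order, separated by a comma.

Building bottom-up:
Each of the 3 symbol leaves contributes 2 states and 0 ε-transitions.
  cc — 3 states, 0 ε-transitions
  cc | b — 7 states, 4 ε-transitions

7, 4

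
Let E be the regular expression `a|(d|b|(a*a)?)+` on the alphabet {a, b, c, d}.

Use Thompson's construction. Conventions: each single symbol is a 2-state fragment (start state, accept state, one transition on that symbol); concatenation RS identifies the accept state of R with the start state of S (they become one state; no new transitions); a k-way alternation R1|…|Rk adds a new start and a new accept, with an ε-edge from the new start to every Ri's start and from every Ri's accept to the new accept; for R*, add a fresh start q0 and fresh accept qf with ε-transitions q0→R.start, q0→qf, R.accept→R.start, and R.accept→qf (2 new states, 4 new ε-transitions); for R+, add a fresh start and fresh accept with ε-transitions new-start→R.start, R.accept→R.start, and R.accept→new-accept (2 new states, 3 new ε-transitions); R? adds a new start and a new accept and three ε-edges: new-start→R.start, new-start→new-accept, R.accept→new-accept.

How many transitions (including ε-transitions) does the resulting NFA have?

25

Recursing over subexpressions:
Each of the 5 symbol leaves contributes 1 transition (1 symbol, 0 ε).
  a* = 5 transitions (1 symbol, 4 ε)
  a*a = 6 transitions (2 symbol, 4 ε)
  (a*a)? = 9 transitions (2 symbol, 7 ε)
  d|b|(a*a)? = 17 transitions (4 symbol, 13 ε)
  (d|b|(a*a)?)+ = 20 transitions (4 symbol, 16 ε)
  a|(d|b|(a*a)?)+ = 25 transitions (5 symbol, 20 ε)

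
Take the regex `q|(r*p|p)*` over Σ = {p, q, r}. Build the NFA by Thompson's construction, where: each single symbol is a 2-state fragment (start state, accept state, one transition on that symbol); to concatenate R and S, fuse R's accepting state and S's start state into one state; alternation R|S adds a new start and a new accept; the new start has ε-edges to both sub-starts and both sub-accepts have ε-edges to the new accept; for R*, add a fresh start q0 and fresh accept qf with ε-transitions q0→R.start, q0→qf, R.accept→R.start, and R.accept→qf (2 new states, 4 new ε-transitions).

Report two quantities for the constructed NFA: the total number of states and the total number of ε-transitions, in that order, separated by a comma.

15, 16

Per subexpression:
Each of the 4 symbol leaves contributes 2 states and 0 ε-transitions.
  r* → 4 states, 4 ε-transitions
  r*p → 5 states, 4 ε-transitions
  r*p|p → 9 states, 8 ε-transitions
  (r*p|p)* → 11 states, 12 ε-transitions
  q|(r*p|p)* → 15 states, 16 ε-transitions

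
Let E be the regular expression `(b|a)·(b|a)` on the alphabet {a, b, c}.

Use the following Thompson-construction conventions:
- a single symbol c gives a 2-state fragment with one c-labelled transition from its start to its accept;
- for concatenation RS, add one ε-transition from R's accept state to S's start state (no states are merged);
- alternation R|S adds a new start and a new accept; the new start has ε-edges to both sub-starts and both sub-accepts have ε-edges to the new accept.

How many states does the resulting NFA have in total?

12

By structural recursion:
Each of the 4 symbol leaves contributes a 2-state fragment.
  b|a → 6 states
  b|a → 6 states
  (b|a)·(b|a) → 12 states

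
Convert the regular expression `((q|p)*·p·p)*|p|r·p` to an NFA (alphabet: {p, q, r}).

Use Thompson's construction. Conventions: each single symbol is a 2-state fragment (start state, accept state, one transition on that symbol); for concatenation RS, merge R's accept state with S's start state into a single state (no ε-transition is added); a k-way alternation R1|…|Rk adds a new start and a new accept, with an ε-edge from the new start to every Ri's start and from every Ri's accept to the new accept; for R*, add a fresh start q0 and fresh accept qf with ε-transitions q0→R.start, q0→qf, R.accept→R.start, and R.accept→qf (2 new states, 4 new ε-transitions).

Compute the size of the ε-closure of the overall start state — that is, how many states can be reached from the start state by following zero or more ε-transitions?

Compute the ε-closure size of each fragment's start state recursively; a symbol fragment's start has no outgoing ε-edge, so its closure is just itself (size 1).
  q|p : |ε-closure| = 1 + 1 + 1 = 3 (the new accept is not ε-reachable since no branch accepts ε)
  (q|p)* : the star's fresh start ε-reaches both the body's start and the fresh accept: |ε-closure| = 2 + 3 = 5
  (q|p)*·p·p : |ε-closure| = 5 + (1−1) = 5 (closure spills across the concat boundary because the left factor accepts ε)
  ((q|p)*·p·p)* : |ε-closure| = 1 (new start) + 5 (body) + 1 (new accept) = 7
  r·p : same as the first factor's closure: |ε-closure| = 1
  ((q|p)*·p·p)*|p|r·p : new start ε-reaches every alternative's start; at least one alternative accepts ε, so the union's new accept is reached too: |ε-closure| = 1 + 7 + 1 + 1 + 1 = 11

11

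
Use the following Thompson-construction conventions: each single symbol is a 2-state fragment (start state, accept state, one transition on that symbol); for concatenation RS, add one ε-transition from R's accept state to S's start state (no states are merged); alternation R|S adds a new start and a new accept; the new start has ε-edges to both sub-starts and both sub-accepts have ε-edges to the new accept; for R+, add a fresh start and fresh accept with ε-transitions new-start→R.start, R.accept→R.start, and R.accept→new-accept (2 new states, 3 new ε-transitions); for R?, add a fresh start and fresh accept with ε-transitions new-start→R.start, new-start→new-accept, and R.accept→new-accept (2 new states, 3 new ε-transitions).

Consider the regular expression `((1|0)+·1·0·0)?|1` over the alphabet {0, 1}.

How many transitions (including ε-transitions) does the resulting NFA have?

Building bottom-up:
Each of the 6 symbol leaves contributes 1 transition (1 symbol, 0 ε).
  1|0 = 6 transitions (2 symbol, 4 ε)
  (1|0)+ = 9 transitions (2 symbol, 7 ε)
  (1|0)+·1·0·0 = 15 transitions (5 symbol, 10 ε)
  ((1|0)+·1·0·0)? = 18 transitions (5 symbol, 13 ε)
  ((1|0)+·1·0·0)?|1 = 23 transitions (6 symbol, 17 ε)

23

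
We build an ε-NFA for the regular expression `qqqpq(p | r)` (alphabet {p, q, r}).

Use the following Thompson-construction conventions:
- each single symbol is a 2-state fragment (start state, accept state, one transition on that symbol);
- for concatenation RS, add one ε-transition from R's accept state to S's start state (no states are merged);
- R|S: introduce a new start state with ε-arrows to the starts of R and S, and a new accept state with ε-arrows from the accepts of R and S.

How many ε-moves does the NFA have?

Bottom-up over the parse tree:
Each of the 7 symbol leaves contributes 0 ε-transitions.
  p | r = 4 ε-transitions
  qqqpq(p | r) = 9 ε-transitions

9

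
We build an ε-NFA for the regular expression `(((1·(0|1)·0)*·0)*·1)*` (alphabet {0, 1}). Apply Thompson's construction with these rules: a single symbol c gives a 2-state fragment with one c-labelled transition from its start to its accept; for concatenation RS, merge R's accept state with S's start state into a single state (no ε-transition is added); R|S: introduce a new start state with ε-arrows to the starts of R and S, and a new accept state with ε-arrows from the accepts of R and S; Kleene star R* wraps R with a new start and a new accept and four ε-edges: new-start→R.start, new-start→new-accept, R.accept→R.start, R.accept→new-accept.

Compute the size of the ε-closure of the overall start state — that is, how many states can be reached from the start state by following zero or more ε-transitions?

7

Let C(F) = |ε-closure(F.start)| within fragment F, and note whether F accepts ε. Symbol fragments have C = 1 and do not accept ε. Then:
  0|1 → |ε-closure| = 1 + 1 + 1 = 3 (the new accept is not ε-reachable since no branch accepts ε)
  1·(0|1)·0 → |ε-closure| equals the left operand's closure size = 1 (its accept is not ε-reachable, so the closure stops there)
  (1·(0|1)·0)* → new start has ε-edges to the inner start and to the new accept, so |ε-closure| = 2 + 1 = 3
  (1·(0|1)·0)*·0 → the left operand accepts ε, so the closure extends into the next operand (the shared merged state is already counted); |ε-closure| = 3 + (1−1) = 3
  ((1·(0|1)·0)*·0)* → |ε-closure| = 1 (new start) + 3 (body) + 1 (new accept) = 5
  ((1·(0|1)·0)*·0)*·1 → |ε-closure| = 5 + (1−1) = 5 (closure spills across the concat boundary because the left factor accepts ε)
  (((1·(0|1)·0)*·0)*·1)* → new start has ε-edges to the inner start and to the new accept, so |ε-closure| = 2 + 5 = 7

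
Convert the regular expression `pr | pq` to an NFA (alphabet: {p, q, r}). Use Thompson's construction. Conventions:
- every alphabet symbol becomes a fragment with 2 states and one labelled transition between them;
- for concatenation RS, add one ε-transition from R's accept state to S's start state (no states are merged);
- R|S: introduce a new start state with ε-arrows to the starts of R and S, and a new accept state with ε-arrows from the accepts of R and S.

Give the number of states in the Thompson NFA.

10

Recursing over subexpressions:
Each of the 4 symbol leaves contributes a 2-state fragment.
  pr = 4 states
  pq = 4 states
  pr | pq = 10 states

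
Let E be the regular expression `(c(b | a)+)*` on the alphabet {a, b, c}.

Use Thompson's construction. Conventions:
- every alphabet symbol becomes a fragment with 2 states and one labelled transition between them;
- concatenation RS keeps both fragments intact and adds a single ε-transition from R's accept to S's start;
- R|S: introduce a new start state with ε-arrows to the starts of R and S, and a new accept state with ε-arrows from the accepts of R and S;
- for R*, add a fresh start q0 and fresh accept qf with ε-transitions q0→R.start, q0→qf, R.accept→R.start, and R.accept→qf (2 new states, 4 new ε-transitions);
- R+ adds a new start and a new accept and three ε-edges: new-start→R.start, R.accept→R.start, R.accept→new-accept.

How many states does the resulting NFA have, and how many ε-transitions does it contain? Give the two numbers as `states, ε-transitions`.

12, 12

Bottom-up over the parse tree:
Each of the 3 symbol leaves contributes 2 states and 0 ε-transitions.
  b | a — 6 states, 4 ε-transitions
  (b | a)+ — 8 states, 7 ε-transitions
  c(b | a)+ — 10 states, 8 ε-transitions
  (c(b | a)+)* — 12 states, 12 ε-transitions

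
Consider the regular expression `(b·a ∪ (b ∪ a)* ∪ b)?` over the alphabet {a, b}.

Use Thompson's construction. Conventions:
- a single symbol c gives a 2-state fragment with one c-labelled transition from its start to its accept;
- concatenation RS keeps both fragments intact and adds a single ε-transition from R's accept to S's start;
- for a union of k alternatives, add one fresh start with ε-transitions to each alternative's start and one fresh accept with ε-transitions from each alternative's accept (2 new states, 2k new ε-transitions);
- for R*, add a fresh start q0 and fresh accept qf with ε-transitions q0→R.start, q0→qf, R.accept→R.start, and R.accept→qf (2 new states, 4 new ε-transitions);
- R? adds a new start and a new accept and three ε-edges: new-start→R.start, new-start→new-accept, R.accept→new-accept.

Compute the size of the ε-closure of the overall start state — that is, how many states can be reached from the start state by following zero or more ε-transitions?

11

Work bottom-up. For each fragment F, track |ε-closure(F.start)| and whether F's accept lies in that closure (i.e. whether F accepts ε). A single-symbol fragment has closure size 1 and does not accept ε.
  b·a : |closure| equals the left operand's closure size = 1 (its accept is not ε-reachable, so the closure stops there)
  b ∪ a : new start ε-reaches every alternative's start; none of them accept ε, so the new accept is not reached: |closure| = 1 + 1 + 1 = 3
  (b ∪ a)* : the star's fresh start ε-reaches both the body's start and the fresh accept: |closure| = 2 + 3 = 5
  b·a ∪ (b ∪ a)* ∪ b : new start ε-reaches every alternative's start; at least one alternative accepts ε, so the union's new accept is reached too: |closure| = 1 + 1 + 5 + 1 + 1 = 9
  (b·a ∪ (b ∪ a)* ∪ b)? : |closure| = 1 (new start) + 9 (body) + 1 (new accept, via ε) = 11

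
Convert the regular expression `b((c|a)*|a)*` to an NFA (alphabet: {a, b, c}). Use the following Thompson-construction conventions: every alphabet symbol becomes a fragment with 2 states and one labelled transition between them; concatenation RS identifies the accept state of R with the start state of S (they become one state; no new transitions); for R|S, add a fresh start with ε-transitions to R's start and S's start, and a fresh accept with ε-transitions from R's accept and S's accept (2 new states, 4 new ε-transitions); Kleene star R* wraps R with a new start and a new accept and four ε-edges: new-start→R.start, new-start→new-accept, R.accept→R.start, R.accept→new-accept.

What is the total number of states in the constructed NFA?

15

Building bottom-up:
Each of the 4 symbol leaves contributes a 2-state fragment.
  c|a → 6 states
  (c|a)* → 8 states
  (c|a)*|a → 12 states
  ((c|a)*|a)* → 14 states
  b((c|a)*|a)* → 15 states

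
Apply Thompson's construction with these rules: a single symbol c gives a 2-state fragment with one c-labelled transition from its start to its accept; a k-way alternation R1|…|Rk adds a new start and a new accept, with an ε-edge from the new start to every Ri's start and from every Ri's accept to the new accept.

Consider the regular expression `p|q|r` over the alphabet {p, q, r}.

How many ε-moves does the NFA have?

6

Bottom-up over the parse tree:
Each of the 3 symbol leaves contributes 0 ε-transitions.
  p|q|r : 6 ε-transitions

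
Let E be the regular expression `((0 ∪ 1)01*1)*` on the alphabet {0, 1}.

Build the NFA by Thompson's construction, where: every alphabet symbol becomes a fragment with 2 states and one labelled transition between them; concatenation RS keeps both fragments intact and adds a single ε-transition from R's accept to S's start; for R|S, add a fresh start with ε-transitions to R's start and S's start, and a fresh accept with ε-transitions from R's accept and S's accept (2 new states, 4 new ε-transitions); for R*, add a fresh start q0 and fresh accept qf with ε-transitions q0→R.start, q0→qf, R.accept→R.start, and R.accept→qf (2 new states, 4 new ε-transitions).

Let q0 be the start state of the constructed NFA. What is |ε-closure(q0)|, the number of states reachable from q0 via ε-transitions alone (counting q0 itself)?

Compute the ε-closure size of each fragment's start state recursively; a symbol fragment's start has no outgoing ε-edge, so its closure is just itself (size 1).
  0 ∪ 1 → new start ε-reaches every alternative's start; none of them accept ε, so the new accept is not reached: |closure| = 1 + 1 + 1 = 3
  1* → the star's fresh start ε-reaches both the body's start and the fresh accept: |closure| = 2 + 1 = 3
  (0 ∪ 1)01*1 → same as the first factor's closure: |closure| = 3
  ((0 ∪ 1)01*1)* → |closure| = 1 (new start) + 3 (body) + 1 (new accept) = 5

5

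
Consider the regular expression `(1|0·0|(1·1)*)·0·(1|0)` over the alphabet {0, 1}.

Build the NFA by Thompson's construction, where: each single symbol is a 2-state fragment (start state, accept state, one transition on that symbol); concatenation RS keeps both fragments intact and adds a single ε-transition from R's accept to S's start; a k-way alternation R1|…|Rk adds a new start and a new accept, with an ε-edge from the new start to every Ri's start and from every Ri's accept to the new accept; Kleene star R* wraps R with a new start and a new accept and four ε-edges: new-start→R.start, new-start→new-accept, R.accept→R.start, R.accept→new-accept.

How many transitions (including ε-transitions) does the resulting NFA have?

Bottom-up over the parse tree:
Each of the 8 symbol leaves contributes 1 transition (1 symbol, 0 ε).
  0·0 → 3 transitions (2 symbol, 1 ε)
  1·1 → 3 transitions (2 symbol, 1 ε)
  (1·1)* → 7 transitions (2 symbol, 5 ε)
  1|0·0|(1·1)* → 17 transitions (5 symbol, 12 ε)
  1|0 → 6 transitions (2 symbol, 4 ε)
  (1|0·0|(1·1)*)·0·(1|0) → 26 transitions (8 symbol, 18 ε)

26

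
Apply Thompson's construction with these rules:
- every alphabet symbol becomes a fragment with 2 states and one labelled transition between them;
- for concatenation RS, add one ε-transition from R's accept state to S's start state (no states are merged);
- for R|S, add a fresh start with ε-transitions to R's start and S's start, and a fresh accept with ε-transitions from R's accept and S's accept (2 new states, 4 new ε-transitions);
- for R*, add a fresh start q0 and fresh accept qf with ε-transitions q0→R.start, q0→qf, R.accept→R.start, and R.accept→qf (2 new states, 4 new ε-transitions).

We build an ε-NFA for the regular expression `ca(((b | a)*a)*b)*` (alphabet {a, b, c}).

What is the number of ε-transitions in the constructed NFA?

Per subexpression:
Each of the 6 symbol leaves contributes 0 ε-transitions.
  b | a — 4 ε-transitions
  (b | a)* — 8 ε-transitions
  (b | a)*a — 9 ε-transitions
  ((b | a)*a)* — 13 ε-transitions
  ((b | a)*a)*b — 14 ε-transitions
  (((b | a)*a)*b)* — 18 ε-transitions
  ca(((b | a)*a)*b)* — 20 ε-transitions

20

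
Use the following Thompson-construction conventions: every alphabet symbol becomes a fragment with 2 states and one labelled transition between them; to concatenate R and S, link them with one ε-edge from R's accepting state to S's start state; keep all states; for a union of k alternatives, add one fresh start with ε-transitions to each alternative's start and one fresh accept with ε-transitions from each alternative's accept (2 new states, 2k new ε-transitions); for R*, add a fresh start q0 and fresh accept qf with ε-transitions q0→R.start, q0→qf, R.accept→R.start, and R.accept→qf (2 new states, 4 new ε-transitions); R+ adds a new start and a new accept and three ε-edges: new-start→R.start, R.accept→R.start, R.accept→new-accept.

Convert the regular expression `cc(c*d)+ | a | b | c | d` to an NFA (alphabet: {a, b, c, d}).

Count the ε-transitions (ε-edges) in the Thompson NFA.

20

By structural recursion:
Each of the 8 symbol leaves contributes 0 ε-transitions.
  c* → 4 ε-transitions
  c*d → 5 ε-transitions
  (c*d)+ → 8 ε-transitions
  cc(c*d)+ → 10 ε-transitions
  cc(c*d)+ | a | b | c | d → 20 ε-transitions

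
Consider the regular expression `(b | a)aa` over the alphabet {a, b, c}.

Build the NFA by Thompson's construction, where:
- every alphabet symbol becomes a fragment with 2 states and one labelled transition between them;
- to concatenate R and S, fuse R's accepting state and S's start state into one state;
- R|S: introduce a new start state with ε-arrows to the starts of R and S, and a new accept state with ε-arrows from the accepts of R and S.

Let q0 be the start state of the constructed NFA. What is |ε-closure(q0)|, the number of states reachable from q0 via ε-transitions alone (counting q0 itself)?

3

Work bottom-up. For each fragment F, track |ε-closure(F.start)| and whether F's accept lies in that closure (i.e. whether F accepts ε). A single-symbol fragment has closure size 1 and does not accept ε.
  b | a : |closure| = 1 + 1 + 1 = 3 (the new accept is not ε-reachable since no branch accepts ε)
  (b | a)aa : same as the first factor's closure: |closure| = 3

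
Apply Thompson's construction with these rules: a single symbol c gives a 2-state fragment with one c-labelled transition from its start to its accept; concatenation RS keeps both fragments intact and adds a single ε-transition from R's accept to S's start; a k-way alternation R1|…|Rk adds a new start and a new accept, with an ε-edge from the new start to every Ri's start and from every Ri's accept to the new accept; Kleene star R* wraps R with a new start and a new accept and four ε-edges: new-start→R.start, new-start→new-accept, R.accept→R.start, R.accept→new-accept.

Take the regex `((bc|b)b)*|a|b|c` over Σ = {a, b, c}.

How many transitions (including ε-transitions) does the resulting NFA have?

25

Recursing over subexpressions:
Each of the 7 symbol leaves contributes 1 transition (1 symbol, 0 ε).
  bc — 3 transitions (2 symbol, 1 ε)
  bc|b — 8 transitions (3 symbol, 5 ε)
  (bc|b)b — 10 transitions (4 symbol, 6 ε)
  ((bc|b)b)* — 14 transitions (4 symbol, 10 ε)
  ((bc|b)b)*|a|b|c — 25 transitions (7 symbol, 18 ε)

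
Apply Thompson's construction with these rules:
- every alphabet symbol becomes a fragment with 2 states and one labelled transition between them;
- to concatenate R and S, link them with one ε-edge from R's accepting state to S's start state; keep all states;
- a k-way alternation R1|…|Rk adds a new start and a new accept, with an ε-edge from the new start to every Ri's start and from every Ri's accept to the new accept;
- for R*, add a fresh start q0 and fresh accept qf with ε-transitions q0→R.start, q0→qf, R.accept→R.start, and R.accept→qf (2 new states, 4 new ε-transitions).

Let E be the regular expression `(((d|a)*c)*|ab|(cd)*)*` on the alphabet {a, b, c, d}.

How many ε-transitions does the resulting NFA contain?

29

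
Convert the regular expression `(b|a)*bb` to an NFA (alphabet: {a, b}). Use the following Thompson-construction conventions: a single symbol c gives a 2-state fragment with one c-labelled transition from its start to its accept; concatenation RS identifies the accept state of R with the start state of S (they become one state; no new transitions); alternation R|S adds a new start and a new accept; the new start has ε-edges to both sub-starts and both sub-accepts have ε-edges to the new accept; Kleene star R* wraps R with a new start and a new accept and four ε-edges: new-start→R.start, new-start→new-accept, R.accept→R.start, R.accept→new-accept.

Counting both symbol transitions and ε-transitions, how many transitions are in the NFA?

12

Recursing over subexpressions:
Each of the 4 symbol leaves contributes 1 transition (1 symbol, 0 ε).
  b|a → 6 transitions (2 symbol, 4 ε)
  (b|a)* → 10 transitions (2 symbol, 8 ε)
  (b|a)*bb → 12 transitions (4 symbol, 8 ε)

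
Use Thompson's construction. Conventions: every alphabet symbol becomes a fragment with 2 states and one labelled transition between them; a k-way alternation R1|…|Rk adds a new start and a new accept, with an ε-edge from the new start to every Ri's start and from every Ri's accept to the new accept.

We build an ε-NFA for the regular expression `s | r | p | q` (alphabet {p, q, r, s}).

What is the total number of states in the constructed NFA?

10

Building bottom-up:
Each of the 4 symbol leaves contributes a 2-state fragment.
  s | r | p | q : 10 states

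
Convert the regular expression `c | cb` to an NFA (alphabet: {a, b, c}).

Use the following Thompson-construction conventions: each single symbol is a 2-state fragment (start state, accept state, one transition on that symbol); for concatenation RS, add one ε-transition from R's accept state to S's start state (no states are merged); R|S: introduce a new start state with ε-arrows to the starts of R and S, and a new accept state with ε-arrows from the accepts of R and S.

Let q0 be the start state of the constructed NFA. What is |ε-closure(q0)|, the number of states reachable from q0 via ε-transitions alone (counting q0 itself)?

Compute the ε-closure size of each fragment's start state recursively; a symbol fragment's start has no outgoing ε-edge, so its closure is just itself (size 1).
  cb — |closure| equals the left operand's closure size = 1 (its accept is not ε-reachable, so the closure stops there)
  c | cb — new start ε-reaches every alternative's start; none of them accept ε, so the new accept is not reached: |closure| = 1 + 1 + 1 = 3

3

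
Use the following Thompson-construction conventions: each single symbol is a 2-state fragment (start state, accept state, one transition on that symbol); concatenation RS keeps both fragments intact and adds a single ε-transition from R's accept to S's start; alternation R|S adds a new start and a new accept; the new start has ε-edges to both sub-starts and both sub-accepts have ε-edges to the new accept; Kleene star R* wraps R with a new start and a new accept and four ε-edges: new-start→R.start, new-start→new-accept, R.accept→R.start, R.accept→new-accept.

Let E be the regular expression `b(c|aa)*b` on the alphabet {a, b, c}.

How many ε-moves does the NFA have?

11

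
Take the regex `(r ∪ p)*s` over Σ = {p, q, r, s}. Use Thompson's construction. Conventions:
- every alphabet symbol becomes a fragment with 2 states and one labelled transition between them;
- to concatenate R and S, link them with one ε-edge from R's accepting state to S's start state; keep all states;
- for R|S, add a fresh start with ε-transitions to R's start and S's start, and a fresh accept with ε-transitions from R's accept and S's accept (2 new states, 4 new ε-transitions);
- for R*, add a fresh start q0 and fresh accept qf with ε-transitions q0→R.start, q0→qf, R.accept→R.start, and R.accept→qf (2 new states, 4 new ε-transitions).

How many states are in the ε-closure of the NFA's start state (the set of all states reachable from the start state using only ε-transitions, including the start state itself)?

6

Let C(F) = |ε-closure(F.start)| within fragment F, and note whether F accepts ε. Symbol fragments have C = 1 and do not accept ε. Then:
  r ∪ p : |closure| = 1 + 1 + 1 = 3 (the new accept is not ε-reachable since no branch accepts ε)
  (r ∪ p)* : the star's fresh start ε-reaches both the body's start and the fresh accept: |closure| = 2 + 3 = 5
  (r ∪ p)*s : the left operand accepts ε, so the closure extends into the next operand (via the concat ε-link); |closure| = 5 + 1 = 6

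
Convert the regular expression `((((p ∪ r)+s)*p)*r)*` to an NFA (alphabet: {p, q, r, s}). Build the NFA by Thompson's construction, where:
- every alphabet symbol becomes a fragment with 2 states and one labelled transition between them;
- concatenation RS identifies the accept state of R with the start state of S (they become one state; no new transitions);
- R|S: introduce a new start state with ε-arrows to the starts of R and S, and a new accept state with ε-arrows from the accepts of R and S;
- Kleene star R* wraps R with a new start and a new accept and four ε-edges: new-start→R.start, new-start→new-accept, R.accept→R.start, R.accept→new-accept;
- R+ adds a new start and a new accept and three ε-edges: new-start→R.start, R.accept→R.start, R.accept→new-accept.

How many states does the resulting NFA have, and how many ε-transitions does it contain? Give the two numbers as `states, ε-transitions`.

Recursing over subexpressions:
Each of the 5 symbol leaves contributes 2 states and 0 ε-transitions.
  p ∪ r → 6 states, 4 ε-transitions
  (p ∪ r)+ → 8 states, 7 ε-transitions
  (p ∪ r)+s → 9 states, 7 ε-transitions
  ((p ∪ r)+s)* → 11 states, 11 ε-transitions
  ((p ∪ r)+s)*p → 12 states, 11 ε-transitions
  (((p ∪ r)+s)*p)* → 14 states, 15 ε-transitions
  (((p ∪ r)+s)*p)*r → 15 states, 15 ε-transitions
  ((((p ∪ r)+s)*p)*r)* → 17 states, 19 ε-transitions

17, 19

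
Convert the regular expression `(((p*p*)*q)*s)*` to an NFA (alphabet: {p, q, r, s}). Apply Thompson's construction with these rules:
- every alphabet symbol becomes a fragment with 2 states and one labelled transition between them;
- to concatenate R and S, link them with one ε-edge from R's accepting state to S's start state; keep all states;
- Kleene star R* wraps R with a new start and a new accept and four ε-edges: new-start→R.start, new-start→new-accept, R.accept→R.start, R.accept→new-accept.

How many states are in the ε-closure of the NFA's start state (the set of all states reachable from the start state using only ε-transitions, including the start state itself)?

Work bottom-up. For each fragment F, track |ε-closure(F.start)| and whether F's accept lies in that closure (i.e. whether F accepts ε). A single-symbol fragment has closure size 1 and does not accept ε.
  p* → the star's fresh start ε-reaches both the body's start and the fresh accept: |closure| = 2 + 1 = 3
  p* → new start has ε-edges to the inner start and to the new accept, so |closure| = 2 + 1 = 3
  p*p* → the left operand accepts ε, so the closure extends into the next operand (via the concat ε-link); |closure| = 3 + 3 = 6
  (p*p*)* → the star's fresh start ε-reaches both the body's start and the fresh accept: |closure| = 2 + 6 = 8
  (p*p*)*q → the left operand accepts ε, so the closure extends into the next operand (via the concat ε-link); |closure| = 8 + 1 = 9
  ((p*p*)*q)* → new start has ε-edges to the inner start and to the new accept, so |closure| = 2 + 9 = 11
  ((p*p*)*q)*s → |closure| = 11 + 1 = 12 (closure spills across the concat boundary because the left factor accepts ε)
  (((p*p*)*q)*s)* → |closure| = 1 (new start) + 12 (body) + 1 (new accept) = 14

14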